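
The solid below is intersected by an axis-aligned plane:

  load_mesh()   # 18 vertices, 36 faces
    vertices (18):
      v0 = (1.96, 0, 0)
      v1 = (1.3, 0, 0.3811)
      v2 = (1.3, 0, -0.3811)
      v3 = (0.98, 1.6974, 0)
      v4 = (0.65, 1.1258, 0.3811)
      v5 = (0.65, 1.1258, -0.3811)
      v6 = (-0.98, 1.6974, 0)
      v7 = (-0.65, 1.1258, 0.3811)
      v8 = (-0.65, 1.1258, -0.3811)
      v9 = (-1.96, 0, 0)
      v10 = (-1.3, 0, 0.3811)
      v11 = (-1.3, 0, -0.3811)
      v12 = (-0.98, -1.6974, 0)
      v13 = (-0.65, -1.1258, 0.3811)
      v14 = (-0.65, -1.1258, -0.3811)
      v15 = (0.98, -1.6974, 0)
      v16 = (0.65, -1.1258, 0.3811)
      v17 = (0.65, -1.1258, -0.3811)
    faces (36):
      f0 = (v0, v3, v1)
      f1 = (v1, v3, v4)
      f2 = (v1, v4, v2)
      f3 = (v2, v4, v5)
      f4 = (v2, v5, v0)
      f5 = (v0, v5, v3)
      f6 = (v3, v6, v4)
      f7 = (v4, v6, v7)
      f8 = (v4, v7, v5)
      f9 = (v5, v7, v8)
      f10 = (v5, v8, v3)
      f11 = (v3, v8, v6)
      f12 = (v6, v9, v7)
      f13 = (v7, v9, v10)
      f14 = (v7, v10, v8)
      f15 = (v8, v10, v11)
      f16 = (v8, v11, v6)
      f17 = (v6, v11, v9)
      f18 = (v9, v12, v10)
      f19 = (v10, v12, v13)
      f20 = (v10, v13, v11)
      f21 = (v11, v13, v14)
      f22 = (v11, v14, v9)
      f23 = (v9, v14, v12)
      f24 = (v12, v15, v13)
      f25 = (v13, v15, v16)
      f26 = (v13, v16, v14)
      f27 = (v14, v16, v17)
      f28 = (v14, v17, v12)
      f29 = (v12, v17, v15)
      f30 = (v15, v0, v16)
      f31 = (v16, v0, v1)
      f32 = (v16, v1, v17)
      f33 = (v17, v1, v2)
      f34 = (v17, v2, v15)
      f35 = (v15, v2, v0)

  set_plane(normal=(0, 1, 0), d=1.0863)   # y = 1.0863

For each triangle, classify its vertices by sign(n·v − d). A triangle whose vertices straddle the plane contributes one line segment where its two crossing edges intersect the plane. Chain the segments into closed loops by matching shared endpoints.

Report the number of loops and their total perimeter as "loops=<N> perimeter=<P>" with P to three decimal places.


loops=2 perimeter=4.573

Straddling triangles (12 of 36):
  (v0,v3,v1) [-+-] → (1.33282, 1.0863, 0)–(1.09521, 1.0863, 0.137204)  len=0.2744
  (v1,v3,v4) [-++] → (1.09521, 1.0863, 0.137204)–(0.672806, 1.0863, 0.3811)  len=0.4878
  (v1,v4,v2) [-+-] → (0.672806, 1.0863, 0.3811)–(0.672806, 1.0863, 0.354357)  len=0.0267
  (v2,v4,v5) [-++] → (0.672806, 1.0863, 0.354357)–(0.672806, 1.0863, -0.3811)  len=0.7355
  (v2,v5,v0) [-+-] → (0.672806, 1.0863, -0.3811)–(0.695963, 1.0863, -0.367729)  len=0.0267
  (v0,v5,v3) [-++] → (0.695963, 1.0863, -0.367729)–(1.33282, 1.0863, 0)  len=0.7354
  (v6,v9,v7) [+-+] → (-1.33282, 1.0863, 0)–(-0.695963, 1.0863, 0.367729)  len=0.7354
  (v7,v9,v10) [+--] → (-0.695963, 1.0863, 0.367729)–(-0.672806, 1.0863, 0.3811)  len=0.0267
  (v7,v10,v8) [+-+] → (-0.672806, 1.0863, 0.3811)–(-0.672806, 1.0863, -0.354357)  len=0.7355
  (v8,v10,v11) [+--] → (-0.672806, 1.0863, -0.354357)–(-0.672806, 1.0863, -0.3811)  len=0.0267
  (v8,v11,v6) [+-+] → (-0.672806, 1.0863, -0.3811)–(-1.09521, 1.0863, -0.137204)  len=0.4878
  (v6,v11,v9) [+--] → (-1.09521, 1.0863, -0.137204)–(-1.33282, 1.0863, 0)  len=0.2744

Chained into 2 loop(s):
  loop 1: 6 segments, perimeter = 2.2865
  loop 2: 6 segments, perimeter = 2.2865
Total perimeter = 4.573


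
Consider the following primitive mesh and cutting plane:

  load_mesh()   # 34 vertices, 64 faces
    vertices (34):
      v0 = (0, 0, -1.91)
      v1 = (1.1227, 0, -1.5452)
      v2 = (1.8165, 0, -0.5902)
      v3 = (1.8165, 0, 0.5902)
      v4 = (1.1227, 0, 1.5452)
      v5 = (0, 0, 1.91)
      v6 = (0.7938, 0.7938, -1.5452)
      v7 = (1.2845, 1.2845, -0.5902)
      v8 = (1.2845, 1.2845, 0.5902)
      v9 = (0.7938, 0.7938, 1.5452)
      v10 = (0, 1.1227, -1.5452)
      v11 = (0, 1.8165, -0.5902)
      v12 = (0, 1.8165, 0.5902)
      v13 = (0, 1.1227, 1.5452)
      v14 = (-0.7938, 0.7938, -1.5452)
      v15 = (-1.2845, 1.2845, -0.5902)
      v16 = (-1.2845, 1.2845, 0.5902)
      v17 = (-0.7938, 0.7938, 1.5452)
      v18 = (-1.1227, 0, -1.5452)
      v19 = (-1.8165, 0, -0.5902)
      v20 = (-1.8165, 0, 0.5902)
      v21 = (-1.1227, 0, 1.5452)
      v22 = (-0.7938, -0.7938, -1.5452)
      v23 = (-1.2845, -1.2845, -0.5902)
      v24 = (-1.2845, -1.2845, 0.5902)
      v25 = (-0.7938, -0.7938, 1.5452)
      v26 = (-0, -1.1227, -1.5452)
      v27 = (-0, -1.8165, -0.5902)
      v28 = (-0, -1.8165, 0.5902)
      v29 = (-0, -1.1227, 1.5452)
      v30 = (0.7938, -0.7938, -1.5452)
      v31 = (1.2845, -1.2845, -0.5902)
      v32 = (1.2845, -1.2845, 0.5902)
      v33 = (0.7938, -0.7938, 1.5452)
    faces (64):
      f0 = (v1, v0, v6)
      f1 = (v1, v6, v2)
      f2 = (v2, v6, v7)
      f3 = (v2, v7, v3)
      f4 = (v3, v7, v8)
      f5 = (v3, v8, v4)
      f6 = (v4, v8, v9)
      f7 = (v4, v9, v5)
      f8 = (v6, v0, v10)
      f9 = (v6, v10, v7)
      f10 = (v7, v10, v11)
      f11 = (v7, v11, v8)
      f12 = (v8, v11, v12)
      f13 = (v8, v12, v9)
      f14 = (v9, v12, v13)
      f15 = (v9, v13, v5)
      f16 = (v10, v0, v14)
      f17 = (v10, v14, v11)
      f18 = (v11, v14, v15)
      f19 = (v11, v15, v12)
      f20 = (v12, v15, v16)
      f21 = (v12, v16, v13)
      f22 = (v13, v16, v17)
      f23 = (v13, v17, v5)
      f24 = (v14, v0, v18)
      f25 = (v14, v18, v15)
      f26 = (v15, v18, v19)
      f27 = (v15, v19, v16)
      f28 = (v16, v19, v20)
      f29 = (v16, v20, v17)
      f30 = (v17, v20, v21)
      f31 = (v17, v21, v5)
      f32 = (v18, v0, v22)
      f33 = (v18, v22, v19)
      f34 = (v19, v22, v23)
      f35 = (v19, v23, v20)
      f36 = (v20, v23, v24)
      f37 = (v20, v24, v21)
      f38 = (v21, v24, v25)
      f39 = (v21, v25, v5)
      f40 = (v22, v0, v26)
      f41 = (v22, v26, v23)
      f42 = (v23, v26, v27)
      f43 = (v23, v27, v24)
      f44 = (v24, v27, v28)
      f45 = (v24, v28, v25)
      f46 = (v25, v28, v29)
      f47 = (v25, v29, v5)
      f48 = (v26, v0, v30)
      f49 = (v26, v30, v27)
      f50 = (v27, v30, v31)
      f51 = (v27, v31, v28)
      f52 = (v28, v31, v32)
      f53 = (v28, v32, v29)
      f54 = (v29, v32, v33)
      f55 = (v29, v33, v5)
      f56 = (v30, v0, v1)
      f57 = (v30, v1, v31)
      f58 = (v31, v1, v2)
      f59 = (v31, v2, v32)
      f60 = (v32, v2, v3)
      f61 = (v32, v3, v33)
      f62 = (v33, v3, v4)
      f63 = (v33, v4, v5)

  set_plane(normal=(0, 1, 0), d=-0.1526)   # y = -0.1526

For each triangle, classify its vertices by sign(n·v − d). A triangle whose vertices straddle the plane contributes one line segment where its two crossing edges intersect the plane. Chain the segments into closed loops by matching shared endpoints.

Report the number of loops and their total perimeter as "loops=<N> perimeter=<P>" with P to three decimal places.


Straddling triangles (20 of 64):
  (v18,v0,v22) [++-] → (-0.1526, -0.1526, -1.83987)–(-1.05947, -0.1526, -1.5452)  len=0.9535
  (v18,v22,v19) [+-+] → (-1.05947, -0.1526, -1.5452)–(-1.6199, -0.1526, -0.773789)  len=0.9535
  (v19,v22,v23) [+--] → (-1.6199, -0.1526, -0.773789)–(-1.7533, -0.1526, -0.5902)  len=0.2269
  (v19,v23,v20) [+-+] → (-1.7533, -0.1526, -0.5902)–(-1.7533, -0.1526, 0.449967)  len=1.0402
  (v20,v23,v24) [+--] → (-1.7533, -0.1526, 0.449967)–(-1.7533, -0.1526, 0.5902)  len=0.1402
  (v20,v24,v21) [+-+] → (-1.7533, -0.1526, 0.5902)–(-1.14192, -0.1526, 1.43174)  len=1.0402
  (v21,v24,v25) [+--] → (-1.14192, -0.1526, 1.43174)–(-1.05947, -0.1526, 1.5452)  len=0.1402
  (v21,v25,v5) [+-+] → (-1.05947, -0.1526, 1.5452)–(-0.1526, -0.1526, 1.83987)  len=0.9535
  (v22,v0,v26) [-+-] → (-0.1526, -0.1526, -1.83987)–(0, -0.1526, -1.86042)  len=0.1540
  (v25,v29,v5) [--+] → (0, -0.1526, 1.86042)–(-0.1526, -0.1526, 1.83987)  len=0.1540
  (v26,v0,v30) [-+-] → (0, -0.1526, -1.86042)–(0.1526, -0.1526, -1.83987)  len=0.1540
  (v29,v33,v5) [--+] → (0.1526, -0.1526, 1.83987)–(0, -0.1526, 1.86042)  len=0.1540
  (v30,v0,v1) [-++] → (0.1526, -0.1526, -1.83987)–(1.05947, -0.1526, -1.5452)  len=0.9535
  (v30,v1,v31) [-+-] → (1.05947, -0.1526, -1.5452)–(1.14192, -0.1526, -1.43174)  len=0.1402
  (v31,v1,v2) [-++] → (1.14192, -0.1526, -1.43174)–(1.7533, -0.1526, -0.5902)  len=1.0402
  (v31,v2,v32) [-+-] → (1.7533, -0.1526, -0.5902)–(1.7533, -0.1526, -0.449967)  len=0.1402
  (v32,v2,v3) [-++] → (1.7533, -0.1526, -0.449967)–(1.7533, -0.1526, 0.5902)  len=1.0402
  (v32,v3,v33) [-+-] → (1.7533, -0.1526, 0.5902)–(1.6199, -0.1526, 0.773789)  len=0.2269
  (v33,v3,v4) [-++] → (1.6199, -0.1526, 0.773789)–(1.05947, -0.1526, 1.5452)  len=0.9535
  (v33,v4,v5) [-++] → (1.05947, -0.1526, 1.5452)–(0.1526, -0.1526, 1.83987)  len=0.9535

Chained into 1 loop(s):
  loop 1: 20 segments, perimeter = 11.5126
Total perimeter = 11.513

loops=1 perimeter=11.513


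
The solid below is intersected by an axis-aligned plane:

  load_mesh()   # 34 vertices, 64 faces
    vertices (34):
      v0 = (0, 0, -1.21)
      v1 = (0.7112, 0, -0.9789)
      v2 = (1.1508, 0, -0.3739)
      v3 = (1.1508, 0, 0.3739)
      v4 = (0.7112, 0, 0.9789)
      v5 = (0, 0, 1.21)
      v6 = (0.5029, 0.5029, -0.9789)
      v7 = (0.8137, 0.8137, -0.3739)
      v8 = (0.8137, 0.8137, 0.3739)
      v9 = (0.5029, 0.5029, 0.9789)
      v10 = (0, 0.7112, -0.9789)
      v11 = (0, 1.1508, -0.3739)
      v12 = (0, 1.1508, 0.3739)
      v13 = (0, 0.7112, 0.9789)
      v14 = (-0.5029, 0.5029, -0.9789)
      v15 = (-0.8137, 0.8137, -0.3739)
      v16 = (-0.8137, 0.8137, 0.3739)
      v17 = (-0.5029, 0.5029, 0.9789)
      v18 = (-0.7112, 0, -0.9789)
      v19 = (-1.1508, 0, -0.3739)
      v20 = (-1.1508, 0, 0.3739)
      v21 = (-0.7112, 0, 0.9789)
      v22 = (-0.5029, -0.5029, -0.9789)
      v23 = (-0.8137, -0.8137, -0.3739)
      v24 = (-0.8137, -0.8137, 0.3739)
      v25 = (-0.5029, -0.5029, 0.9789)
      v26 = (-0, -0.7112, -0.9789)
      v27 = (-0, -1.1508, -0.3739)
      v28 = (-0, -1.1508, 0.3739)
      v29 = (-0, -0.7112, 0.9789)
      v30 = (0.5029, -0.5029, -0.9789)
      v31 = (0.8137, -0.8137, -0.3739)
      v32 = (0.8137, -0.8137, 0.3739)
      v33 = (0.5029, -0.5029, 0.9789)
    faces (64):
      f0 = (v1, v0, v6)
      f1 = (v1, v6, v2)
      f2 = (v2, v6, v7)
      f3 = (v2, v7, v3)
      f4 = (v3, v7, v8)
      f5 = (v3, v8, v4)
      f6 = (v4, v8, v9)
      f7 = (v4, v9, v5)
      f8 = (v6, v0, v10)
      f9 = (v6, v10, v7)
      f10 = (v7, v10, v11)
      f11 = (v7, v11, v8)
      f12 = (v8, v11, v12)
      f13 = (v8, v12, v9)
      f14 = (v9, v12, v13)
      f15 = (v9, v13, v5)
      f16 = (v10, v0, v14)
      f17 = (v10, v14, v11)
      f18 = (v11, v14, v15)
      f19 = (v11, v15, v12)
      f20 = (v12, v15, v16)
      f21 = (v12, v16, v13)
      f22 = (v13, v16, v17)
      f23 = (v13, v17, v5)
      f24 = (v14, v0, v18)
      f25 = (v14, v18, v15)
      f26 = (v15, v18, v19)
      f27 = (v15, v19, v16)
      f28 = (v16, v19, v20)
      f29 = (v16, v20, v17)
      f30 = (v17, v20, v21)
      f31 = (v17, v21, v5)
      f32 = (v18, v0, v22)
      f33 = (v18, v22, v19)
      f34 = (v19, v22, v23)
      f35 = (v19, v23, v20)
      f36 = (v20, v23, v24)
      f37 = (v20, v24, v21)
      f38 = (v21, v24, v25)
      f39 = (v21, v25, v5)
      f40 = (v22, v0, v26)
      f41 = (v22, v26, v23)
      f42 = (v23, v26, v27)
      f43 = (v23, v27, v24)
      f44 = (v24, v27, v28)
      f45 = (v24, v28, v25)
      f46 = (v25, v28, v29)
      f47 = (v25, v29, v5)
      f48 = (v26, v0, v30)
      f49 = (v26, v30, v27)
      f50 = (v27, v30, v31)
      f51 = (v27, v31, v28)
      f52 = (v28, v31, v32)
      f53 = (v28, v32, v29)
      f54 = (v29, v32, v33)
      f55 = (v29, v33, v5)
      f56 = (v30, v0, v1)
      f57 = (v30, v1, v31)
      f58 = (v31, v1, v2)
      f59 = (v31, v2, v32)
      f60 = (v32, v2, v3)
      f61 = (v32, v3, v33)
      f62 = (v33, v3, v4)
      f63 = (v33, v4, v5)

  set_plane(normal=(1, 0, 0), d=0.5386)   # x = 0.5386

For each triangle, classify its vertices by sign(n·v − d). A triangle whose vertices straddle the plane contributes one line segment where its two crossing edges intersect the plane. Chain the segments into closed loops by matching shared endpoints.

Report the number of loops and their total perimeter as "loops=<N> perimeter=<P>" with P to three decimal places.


loops=1 perimeter=6.386

Straddling triangles (20 of 64):
  (v1,v0,v6) [+--] → (0.5386, 0, -1.03499)–(0.5386, 0.416709, -0.9789)  len=0.4205
  (v1,v6,v2) [+-+] → (0.5386, 0.416709, -0.9789)–(0.5386, 0.47519, -0.945564)  len=0.0673
  (v2,v6,v7) [+-+] → (0.5386, 0.47519, -0.945564)–(0.5386, 0.5386, -0.909407)  len=0.0730
  (v4,v8,v9) [++-] → (0.5386, 0.5386, 0.909407)–(0.5386, 0.416709, 0.9789)  len=0.1403
  (v4,v9,v5) [+--] → (0.5386, 0.416709, 0.9789)–(0.5386, 0, 1.03499)  len=0.4205
  (v6,v10,v7) [--+] → (0.5386, 0.779046, -0.578442)–(0.5386, 0.5386, -0.909407)  len=0.4091
  (v7,v10,v11) [+--] → (0.5386, 0.779046, -0.578442)–(0.5386, 0.927669, -0.3739)  len=0.2528
  (v7,v11,v8) [+-+] → (0.5386, 0.927669, -0.3739)–(0.5386, 0.927669, 0.12108)  len=0.4950
  (v8,v11,v12) [+--] → (0.5386, 0.927669, 0.12108)–(0.5386, 0.927669, 0.3739)  len=0.2528
  (v8,v12,v9) [+--] → (0.5386, 0.927669, 0.3739)–(0.5386, 0.5386, 0.909407)  len=0.6619
  (v27,v30,v31) [--+] → (0.5386, -0.5386, -0.909407)–(0.5386, -0.927669, -0.3739)  len=0.6619
  (v27,v31,v28) [-+-] → (0.5386, -0.927669, -0.3739)–(0.5386, -0.927669, -0.12108)  len=0.2528
  (v28,v31,v32) [-++] → (0.5386, -0.927669, -0.12108)–(0.5386, -0.927669, 0.3739)  len=0.4950
  (v28,v32,v29) [-+-] → (0.5386, -0.927669, 0.3739)–(0.5386, -0.779046, 0.578442)  len=0.2528
  (v29,v32,v33) [-+-] → (0.5386, -0.779046, 0.578442)–(0.5386, -0.5386, 0.909407)  len=0.4091
  (v30,v0,v1) [--+] → (0.5386, 0, -1.03499)–(0.5386, -0.416709, -0.9789)  len=0.4205
  (v30,v1,v31) [-++] → (0.5386, -0.416709, -0.9789)–(0.5386, -0.5386, -0.909407)  len=0.1403
  (v32,v3,v33) [++-] → (0.5386, -0.47519, 0.945564)–(0.5386, -0.5386, 0.909407)  len=0.0730
  (v33,v3,v4) [-++] → (0.5386, -0.47519, 0.945564)–(0.5386, -0.416709, 0.9789)  len=0.0673
  (v33,v4,v5) [-+-] → (0.5386, -0.416709, 0.9789)–(0.5386, 0, 1.03499)  len=0.4205

Chained into 1 loop(s):
  loop 1: 20 segments, perimeter = 6.3864
Total perimeter = 6.386


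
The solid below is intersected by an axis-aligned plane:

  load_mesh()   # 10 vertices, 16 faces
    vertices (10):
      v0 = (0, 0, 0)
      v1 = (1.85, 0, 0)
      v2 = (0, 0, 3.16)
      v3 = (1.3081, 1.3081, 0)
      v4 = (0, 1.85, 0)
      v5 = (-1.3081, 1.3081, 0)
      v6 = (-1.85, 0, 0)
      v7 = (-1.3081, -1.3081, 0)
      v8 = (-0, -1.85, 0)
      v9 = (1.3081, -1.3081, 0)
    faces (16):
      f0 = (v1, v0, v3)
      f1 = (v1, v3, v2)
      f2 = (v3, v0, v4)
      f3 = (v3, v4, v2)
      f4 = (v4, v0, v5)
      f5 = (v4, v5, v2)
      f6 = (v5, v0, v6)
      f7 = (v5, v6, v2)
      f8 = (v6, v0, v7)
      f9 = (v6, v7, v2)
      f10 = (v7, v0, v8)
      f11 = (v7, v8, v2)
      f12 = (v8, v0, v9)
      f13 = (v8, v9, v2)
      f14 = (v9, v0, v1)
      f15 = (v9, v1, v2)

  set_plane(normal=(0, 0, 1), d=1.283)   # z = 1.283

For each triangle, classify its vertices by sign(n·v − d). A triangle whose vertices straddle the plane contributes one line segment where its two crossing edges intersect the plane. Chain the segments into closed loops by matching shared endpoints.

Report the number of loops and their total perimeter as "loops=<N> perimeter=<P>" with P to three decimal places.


Straddling triangles (8 of 16):
  (v1,v3,v2) [--+] → (0.776995, 0.776995, 1.283)–(1.09888, 0, 1.283)  len=0.8410
  (v3,v4,v2) [--+] → (0, 1.09888, 1.283)–(0.776995, 0.776995, 1.283)  len=0.8410
  (v4,v5,v2) [--+] → (-0.776995, 0.776995, 1.283)–(0, 1.09888, 1.283)  len=0.8410
  (v5,v6,v2) [--+] → (-1.09888, 0, 1.283)–(-0.776995, 0.776995, 1.283)  len=0.8410
  (v6,v7,v2) [--+] → (-0.776995, -0.776995, 1.283)–(-1.09888, 0, 1.283)  len=0.8410
  (v7,v8,v2) [--+] → (0, -1.09888, 1.283)–(-0.776995, -0.776995, 1.283)  len=0.8410
  (v8,v9,v2) [--+] → (0.776995, -0.776995, 1.283)–(0, -1.09888, 1.283)  len=0.8410
  (v9,v1,v2) [--+] → (1.09888, 0, 1.283)–(0.776995, -0.776995, 1.283)  len=0.8410

Chained into 1 loop(s):
  loop 1: 8 segments, perimeter = 6.7282
Total perimeter = 6.728

loops=1 perimeter=6.728


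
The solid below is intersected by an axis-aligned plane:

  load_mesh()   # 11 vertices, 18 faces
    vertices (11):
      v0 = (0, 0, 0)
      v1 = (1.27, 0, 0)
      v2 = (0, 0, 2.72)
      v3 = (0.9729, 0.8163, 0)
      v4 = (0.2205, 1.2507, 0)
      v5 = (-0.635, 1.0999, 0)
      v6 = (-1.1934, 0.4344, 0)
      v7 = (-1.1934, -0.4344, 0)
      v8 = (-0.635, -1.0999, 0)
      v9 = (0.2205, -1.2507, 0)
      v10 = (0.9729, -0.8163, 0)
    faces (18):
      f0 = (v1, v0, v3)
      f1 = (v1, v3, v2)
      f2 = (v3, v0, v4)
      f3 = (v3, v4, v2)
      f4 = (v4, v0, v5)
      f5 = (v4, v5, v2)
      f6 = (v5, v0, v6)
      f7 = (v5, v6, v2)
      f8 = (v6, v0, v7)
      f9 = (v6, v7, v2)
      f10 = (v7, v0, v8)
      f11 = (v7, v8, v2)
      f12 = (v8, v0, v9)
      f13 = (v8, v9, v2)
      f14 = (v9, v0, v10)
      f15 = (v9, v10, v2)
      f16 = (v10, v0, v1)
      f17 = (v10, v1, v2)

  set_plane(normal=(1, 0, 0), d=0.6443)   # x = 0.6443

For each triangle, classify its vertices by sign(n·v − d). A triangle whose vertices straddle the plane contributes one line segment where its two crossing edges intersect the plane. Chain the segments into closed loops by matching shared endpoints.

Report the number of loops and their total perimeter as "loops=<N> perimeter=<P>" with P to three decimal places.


Straddling triangles (8 of 18):
  (v1,v0,v3) [+-+] → (0.6443, 0, 0)–(0.6443, 0.540592, 0)  len=0.5406
  (v1,v3,v2) [++-] → (0.6443, 0.540592, 0.918688)–(0.6443, 0, 1.34008)  len=0.6854
  (v3,v0,v4) [+--] → (0.6443, 0.540592, 0)–(0.6443, 1.00602, 0)  len=0.4654
  (v3,v4,v2) [+--] → (0.6443, 1.00602, 0)–(0.6443, 0.540592, 0.918688)  len=1.0299
  (v9,v0,v10) [--+] → (0.6443, -0.540592, 0)–(0.6443, -1.00602, 0)  len=0.4654
  (v9,v10,v2) [-+-] → (0.6443, -1.00602, 0)–(0.6443, -0.540592, 0.918688)  len=1.0299
  (v10,v0,v1) [+-+] → (0.6443, -0.540592, 0)–(0.6443, 0, 0)  len=0.5406
  (v10,v1,v2) [++-] → (0.6443, 0, 1.34008)–(0.6443, -0.540592, 0.918688)  len=0.6854

Chained into 1 loop(s):
  loop 1: 8 segments, perimeter = 5.4426
Total perimeter = 5.443

loops=1 perimeter=5.443


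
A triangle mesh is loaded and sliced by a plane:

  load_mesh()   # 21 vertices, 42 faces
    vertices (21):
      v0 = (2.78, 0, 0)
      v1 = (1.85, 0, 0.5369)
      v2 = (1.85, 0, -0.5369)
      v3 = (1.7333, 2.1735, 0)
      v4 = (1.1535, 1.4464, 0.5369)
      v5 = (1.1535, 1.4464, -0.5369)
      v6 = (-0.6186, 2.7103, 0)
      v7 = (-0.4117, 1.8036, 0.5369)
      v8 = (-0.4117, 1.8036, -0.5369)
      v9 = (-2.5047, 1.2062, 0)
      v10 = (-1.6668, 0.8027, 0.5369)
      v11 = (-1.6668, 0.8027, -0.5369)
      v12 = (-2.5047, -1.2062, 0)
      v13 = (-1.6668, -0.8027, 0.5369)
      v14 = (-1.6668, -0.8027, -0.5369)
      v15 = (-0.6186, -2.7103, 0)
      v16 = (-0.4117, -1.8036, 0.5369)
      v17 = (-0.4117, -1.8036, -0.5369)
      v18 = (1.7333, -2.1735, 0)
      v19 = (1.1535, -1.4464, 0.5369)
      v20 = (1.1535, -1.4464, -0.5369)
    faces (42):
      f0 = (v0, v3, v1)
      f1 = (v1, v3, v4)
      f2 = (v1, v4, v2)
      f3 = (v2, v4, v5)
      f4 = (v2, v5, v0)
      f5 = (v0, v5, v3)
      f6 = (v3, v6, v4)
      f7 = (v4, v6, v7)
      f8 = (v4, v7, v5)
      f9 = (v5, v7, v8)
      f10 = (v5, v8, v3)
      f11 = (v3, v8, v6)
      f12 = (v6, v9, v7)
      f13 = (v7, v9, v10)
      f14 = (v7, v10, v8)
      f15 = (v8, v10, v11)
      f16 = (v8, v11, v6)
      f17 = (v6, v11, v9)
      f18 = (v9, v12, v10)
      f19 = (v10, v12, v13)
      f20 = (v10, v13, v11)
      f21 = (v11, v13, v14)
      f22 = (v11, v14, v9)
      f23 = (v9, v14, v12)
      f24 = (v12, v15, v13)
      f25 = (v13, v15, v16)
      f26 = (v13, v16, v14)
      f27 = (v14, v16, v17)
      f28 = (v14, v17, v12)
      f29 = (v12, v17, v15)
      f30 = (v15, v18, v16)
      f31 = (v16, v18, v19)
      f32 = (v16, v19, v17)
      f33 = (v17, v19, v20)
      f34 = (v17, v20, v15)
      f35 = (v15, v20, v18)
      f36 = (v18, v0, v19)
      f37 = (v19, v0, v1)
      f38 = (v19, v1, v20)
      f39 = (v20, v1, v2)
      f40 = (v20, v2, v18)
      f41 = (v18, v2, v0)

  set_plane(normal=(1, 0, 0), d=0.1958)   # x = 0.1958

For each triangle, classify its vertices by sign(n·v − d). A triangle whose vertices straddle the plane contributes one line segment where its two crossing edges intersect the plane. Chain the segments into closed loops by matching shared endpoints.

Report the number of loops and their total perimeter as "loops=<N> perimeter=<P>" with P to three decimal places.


Straddling triangles (12 of 42):
  (v3,v6,v4) [+-+] → (0.1958, 2.52442, 0)–(0.1958, 2.12945, 0.246742)  len=0.4657
  (v4,v6,v7) [+--] → (0.1958, 2.12945, 0.246742)–(0.1958, 1.66496, 0.5369)  len=0.5477
  (v4,v7,v5) [+-+] → (0.1958, 1.66496, 0.5369)–(0.1958, 1.66496, 0.120127)  len=0.4168
  (v5,v7,v8) [+--] → (0.1958, 1.66496, 0.120127)–(0.1958, 1.66496, -0.5369)  len=0.6570
  (v5,v8,v3) [+-+] → (0.1958, 1.66496, -0.5369)–(0.1958, 1.90836, -0.384841)  len=0.2870
  (v3,v8,v6) [+--] → (0.1958, 1.90836, -0.384841)–(0.1958, 2.52442, 0)  len=0.7264
  (v15,v18,v16) [-+-] → (0.1958, -2.52442, 0)–(0.1958, -1.90836, 0.384841)  len=0.7264
  (v16,v18,v19) [-++] → (0.1958, -1.90836, 0.384841)–(0.1958, -1.66496, 0.5369)  len=0.2870
  (v16,v19,v17) [-+-] → (0.1958, -1.66496, 0.5369)–(0.1958, -1.66496, -0.120127)  len=0.6570
  (v17,v19,v20) [-++] → (0.1958, -1.66496, -0.120127)–(0.1958, -1.66496, -0.5369)  len=0.4168
  (v17,v20,v15) [-+-] → (0.1958, -1.66496, -0.5369)–(0.1958, -2.12945, -0.246742)  len=0.5477
  (v15,v20,v18) [-++] → (0.1958, -2.12945, -0.246742)–(0.1958, -2.52442, 0)  len=0.4657

Chained into 2 loop(s):
  loop 1: 6 segments, perimeter = 3.1006
  loop 2: 6 segments, perimeter = 3.1006
Total perimeter = 6.201

loops=2 perimeter=6.201


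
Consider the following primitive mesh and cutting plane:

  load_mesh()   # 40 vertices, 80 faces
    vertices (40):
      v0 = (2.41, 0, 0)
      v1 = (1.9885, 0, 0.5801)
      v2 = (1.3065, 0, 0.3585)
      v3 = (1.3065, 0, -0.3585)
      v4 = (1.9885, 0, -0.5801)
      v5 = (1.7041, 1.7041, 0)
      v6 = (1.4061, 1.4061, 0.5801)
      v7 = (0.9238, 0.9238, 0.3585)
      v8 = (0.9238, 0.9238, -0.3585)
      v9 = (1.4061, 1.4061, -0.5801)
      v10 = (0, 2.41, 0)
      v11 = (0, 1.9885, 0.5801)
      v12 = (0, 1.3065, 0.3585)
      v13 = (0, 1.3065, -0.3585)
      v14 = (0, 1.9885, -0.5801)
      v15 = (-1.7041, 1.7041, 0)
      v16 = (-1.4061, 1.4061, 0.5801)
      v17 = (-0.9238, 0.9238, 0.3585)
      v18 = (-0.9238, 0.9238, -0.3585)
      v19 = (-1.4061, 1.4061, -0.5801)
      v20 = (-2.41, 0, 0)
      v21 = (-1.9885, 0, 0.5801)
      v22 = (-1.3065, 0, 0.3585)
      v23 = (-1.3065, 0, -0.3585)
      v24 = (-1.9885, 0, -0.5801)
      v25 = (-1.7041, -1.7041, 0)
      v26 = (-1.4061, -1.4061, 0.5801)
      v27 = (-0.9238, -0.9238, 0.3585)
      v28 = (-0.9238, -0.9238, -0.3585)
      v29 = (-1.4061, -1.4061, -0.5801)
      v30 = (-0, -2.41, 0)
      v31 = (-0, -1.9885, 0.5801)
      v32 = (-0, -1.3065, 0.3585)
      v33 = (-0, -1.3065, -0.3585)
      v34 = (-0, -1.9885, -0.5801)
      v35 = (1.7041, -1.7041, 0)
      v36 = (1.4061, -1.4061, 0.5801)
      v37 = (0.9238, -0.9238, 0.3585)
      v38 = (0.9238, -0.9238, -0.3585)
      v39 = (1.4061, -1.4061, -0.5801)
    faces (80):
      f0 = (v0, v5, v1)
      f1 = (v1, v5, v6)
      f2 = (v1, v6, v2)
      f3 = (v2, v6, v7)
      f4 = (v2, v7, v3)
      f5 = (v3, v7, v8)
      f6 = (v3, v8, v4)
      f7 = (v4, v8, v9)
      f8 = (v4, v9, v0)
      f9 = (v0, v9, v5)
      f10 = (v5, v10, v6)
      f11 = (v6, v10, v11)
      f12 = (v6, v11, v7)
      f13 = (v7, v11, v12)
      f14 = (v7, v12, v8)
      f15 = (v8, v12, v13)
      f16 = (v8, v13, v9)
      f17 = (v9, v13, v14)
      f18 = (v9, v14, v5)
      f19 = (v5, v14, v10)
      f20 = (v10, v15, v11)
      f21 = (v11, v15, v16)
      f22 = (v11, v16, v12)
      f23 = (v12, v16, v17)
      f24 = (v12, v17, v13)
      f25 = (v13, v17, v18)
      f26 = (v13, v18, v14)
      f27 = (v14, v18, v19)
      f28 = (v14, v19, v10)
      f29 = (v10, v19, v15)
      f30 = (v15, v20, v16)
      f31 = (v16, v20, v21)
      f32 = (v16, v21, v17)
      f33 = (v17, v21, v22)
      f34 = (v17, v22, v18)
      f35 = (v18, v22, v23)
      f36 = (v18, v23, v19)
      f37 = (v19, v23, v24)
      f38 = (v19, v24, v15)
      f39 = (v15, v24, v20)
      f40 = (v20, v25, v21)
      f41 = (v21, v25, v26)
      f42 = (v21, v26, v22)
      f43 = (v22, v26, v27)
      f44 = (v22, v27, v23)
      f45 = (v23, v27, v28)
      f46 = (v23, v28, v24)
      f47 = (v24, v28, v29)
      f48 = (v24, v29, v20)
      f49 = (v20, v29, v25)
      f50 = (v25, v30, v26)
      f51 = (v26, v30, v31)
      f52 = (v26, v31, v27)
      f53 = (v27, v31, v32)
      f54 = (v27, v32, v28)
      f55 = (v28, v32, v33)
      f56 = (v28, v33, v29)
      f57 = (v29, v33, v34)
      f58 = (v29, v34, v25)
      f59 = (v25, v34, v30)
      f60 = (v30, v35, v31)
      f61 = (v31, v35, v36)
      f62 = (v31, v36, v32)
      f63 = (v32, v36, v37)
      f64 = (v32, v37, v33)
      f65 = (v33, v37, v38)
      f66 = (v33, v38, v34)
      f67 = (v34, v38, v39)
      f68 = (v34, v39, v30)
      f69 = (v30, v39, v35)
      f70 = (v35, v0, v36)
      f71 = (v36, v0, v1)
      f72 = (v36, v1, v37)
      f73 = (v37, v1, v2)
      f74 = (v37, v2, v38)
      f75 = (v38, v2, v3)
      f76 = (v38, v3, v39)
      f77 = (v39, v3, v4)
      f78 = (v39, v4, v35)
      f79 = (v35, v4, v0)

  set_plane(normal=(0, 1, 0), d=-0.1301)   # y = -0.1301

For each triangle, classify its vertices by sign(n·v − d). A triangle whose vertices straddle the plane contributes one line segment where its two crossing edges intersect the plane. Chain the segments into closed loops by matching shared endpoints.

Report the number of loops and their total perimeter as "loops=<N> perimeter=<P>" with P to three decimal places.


loops=2 perimeter=7.171

Straddling triangles (20 of 80):
  (v20,v25,v21) [+-+] → (-2.35611, -0.1301, 0)–(-1.96679, -0.1301, 0.535812)  len=0.6623
  (v21,v25,v26) [+--] → (-1.96679, -0.1301, 0.535812)–(-1.93461, -0.1301, 0.5801)  len=0.0547
  (v21,v26,v22) [+-+] → (-1.93461, -0.1301, 0.5801)–(-1.31572, -0.1301, 0.379004)  len=0.6507
  (v22,v26,v27) [+--] → (-1.31572, -0.1301, 0.379004)–(-1.2526, -0.1301, 0.3585)  len=0.0664
  (v22,v27,v23) [+-+] → (-1.2526, -0.1301, 0.3585)–(-1.2526, -0.1301, -0.257524)  len=0.6160
  (v23,v27,v28) [+--] → (-1.2526, -0.1301, -0.257524)–(-1.2526, -0.1301, -0.3585)  len=0.1010
  (v23,v28,v24) [+-+] → (-1.2526, -0.1301, -0.3585)–(-1.83856, -0.1301, -0.548892)  len=0.6161
  (v24,v28,v29) [+--] → (-1.83856, -0.1301, -0.548892)–(-1.93461, -0.1301, -0.5801)  len=0.1010
  (v24,v29,v20) [+-+] → (-1.93461, -0.1301, -0.5801)–(-2.31711, -0.1301, -0.053674)  len=0.6507
  (v20,v29,v25) [+--] → (-2.31711, -0.1301, -0.053674)–(-2.35611, -0.1301, 0)  len=0.0663
  (v35,v0,v36) [-+-] → (2.35611, -0.1301, 0)–(2.31711, -0.1301, 0.053674)  len=0.0663
  (v36,v0,v1) [-++] → (2.31711, -0.1301, 0.053674)–(1.93461, -0.1301, 0.5801)  len=0.6507
  (v36,v1,v37) [-+-] → (1.93461, -0.1301, 0.5801)–(1.83856, -0.1301, 0.548892)  len=0.1010
  (v37,v1,v2) [-++] → (1.83856, -0.1301, 0.548892)–(1.2526, -0.1301, 0.3585)  len=0.6161
  (v37,v2,v38) [-+-] → (1.2526, -0.1301, 0.3585)–(1.2526, -0.1301, 0.257524)  len=0.1010
  (v38,v2,v3) [-++] → (1.2526, -0.1301, 0.257524)–(1.2526, -0.1301, -0.3585)  len=0.6160
  (v38,v3,v39) [-+-] → (1.2526, -0.1301, -0.3585)–(1.31572, -0.1301, -0.379004)  len=0.0664
  (v39,v3,v4) [-++] → (1.31572, -0.1301, -0.379004)–(1.93461, -0.1301, -0.5801)  len=0.6507
  (v39,v4,v35) [-+-] → (1.93461, -0.1301, -0.5801)–(1.96679, -0.1301, -0.535812)  len=0.0547
  (v35,v4,v0) [-++] → (1.96679, -0.1301, -0.535812)–(2.35611, -0.1301, 0)  len=0.6623

Chained into 2 loop(s):
  loop 1: 10 segments, perimeter = 3.5853
  loop 2: 10 segments, perimeter = 3.5853
Total perimeter = 7.171


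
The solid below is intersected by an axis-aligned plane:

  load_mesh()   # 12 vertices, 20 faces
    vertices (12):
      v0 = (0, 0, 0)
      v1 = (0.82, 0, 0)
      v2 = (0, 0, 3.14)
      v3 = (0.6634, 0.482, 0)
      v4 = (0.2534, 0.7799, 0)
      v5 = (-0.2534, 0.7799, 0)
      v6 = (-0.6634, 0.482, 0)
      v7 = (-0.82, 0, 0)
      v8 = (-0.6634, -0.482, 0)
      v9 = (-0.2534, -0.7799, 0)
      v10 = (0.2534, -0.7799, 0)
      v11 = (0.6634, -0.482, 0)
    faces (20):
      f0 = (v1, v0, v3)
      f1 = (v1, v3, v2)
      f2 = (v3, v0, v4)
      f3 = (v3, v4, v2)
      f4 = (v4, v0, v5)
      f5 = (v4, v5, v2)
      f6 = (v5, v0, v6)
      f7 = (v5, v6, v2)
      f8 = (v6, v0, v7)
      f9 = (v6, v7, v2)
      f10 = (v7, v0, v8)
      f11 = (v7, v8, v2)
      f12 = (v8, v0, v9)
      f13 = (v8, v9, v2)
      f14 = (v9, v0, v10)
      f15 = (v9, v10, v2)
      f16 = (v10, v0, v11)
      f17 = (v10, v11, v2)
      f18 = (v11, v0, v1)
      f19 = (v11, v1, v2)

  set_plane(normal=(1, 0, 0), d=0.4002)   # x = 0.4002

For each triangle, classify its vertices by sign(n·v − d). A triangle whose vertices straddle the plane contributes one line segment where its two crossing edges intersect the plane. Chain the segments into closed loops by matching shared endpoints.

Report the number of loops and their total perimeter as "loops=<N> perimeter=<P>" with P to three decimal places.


Straddling triangles (8 of 20):
  (v1,v0,v3) [+-+] → (0.4002, 0, 0)–(0.4002, 0.290769, 0)  len=0.2908
  (v1,v3,v2) [++-] → (0.4002, 0.290769, 1.24578)–(0.4002, 0, 1.60753)  len=0.4641
  (v3,v0,v4) [+--] → (0.4002, 0.290769, 0)–(0.4002, 0.673237, 0)  len=0.3825
  (v3,v4,v2) [+--] → (0.4002, 0.673237, 0)–(0.4002, 0.290769, 1.24578)  len=1.3032
  (v10,v0,v11) [--+] → (0.4002, -0.290769, 0)–(0.4002, -0.673237, 0)  len=0.3825
  (v10,v11,v2) [-+-] → (0.4002, -0.673237, 0)–(0.4002, -0.290769, 1.24578)  len=1.3032
  (v11,v0,v1) [+-+] → (0.4002, -0.290769, 0)–(0.4002, 0, 0)  len=0.2908
  (v11,v1,v2) [++-] → (0.4002, 0, 1.60753)–(0.4002, -0.290769, 1.24578)  len=0.4641

Chained into 1 loop(s):
  loop 1: 8 segments, perimeter = 4.8811
Total perimeter = 4.881

loops=1 perimeter=4.881


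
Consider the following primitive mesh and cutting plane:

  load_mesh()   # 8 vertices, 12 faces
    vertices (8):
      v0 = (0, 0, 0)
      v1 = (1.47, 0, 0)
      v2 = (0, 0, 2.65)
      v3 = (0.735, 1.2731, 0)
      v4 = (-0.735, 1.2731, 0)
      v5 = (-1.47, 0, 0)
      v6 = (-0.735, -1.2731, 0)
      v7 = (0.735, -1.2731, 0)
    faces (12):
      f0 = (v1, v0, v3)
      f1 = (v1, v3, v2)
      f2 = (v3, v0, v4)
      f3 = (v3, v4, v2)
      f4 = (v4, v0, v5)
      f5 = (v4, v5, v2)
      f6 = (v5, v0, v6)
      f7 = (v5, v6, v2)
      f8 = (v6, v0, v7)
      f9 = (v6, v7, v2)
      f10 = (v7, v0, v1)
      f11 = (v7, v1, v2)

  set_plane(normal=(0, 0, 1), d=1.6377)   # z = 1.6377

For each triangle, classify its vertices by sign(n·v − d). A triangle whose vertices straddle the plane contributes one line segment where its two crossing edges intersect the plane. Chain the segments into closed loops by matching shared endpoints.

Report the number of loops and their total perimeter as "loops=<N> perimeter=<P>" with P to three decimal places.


loops=1 perimeter=3.369

Straddling triangles (6 of 12):
  (v1,v3,v2) [--+] → (0.28077, 0.486324, 1.6377)–(0.56154, 0, 1.6377)  len=0.5616
  (v3,v4,v2) [--+] → (-0.28077, 0.486324, 1.6377)–(0.28077, 0.486324, 1.6377)  len=0.5615
  (v4,v5,v2) [--+] → (-0.56154, 0, 1.6377)–(-0.28077, 0.486324, 1.6377)  len=0.5616
  (v5,v6,v2) [--+] → (-0.28077, -0.486324, 1.6377)–(-0.56154, 0, 1.6377)  len=0.5616
  (v6,v7,v2) [--+] → (0.28077, -0.486324, 1.6377)–(-0.28077, -0.486324, 1.6377)  len=0.5615
  (v7,v1,v2) [--+] → (0.56154, 0, 1.6377)–(0.28077, -0.486324, 1.6377)  len=0.5616

Chained into 1 loop(s):
  loop 1: 6 segments, perimeter = 3.3693
Total perimeter = 3.369


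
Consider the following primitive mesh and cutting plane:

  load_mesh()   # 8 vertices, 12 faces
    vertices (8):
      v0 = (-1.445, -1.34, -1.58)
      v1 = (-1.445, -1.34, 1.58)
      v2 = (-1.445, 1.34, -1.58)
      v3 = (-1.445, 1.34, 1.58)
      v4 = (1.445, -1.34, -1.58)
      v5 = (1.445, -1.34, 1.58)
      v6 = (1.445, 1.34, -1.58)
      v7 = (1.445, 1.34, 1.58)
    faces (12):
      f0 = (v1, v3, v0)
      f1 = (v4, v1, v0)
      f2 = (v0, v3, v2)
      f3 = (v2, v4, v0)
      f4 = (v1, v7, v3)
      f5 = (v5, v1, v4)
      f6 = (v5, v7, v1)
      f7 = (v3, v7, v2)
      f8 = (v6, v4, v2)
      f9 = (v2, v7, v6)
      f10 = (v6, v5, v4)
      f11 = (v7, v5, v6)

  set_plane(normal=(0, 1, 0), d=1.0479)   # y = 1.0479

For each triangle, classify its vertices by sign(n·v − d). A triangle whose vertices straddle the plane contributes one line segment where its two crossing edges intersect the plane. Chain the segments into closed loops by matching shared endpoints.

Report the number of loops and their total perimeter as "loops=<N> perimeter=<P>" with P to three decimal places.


loops=1 perimeter=12.100

Straddling triangles (8 of 12):
  (v1,v3,v0) [-+-] → (-1.445, 1.0479, 1.58)–(-1.445, 1.0479, 1.23558)  len=0.3444
  (v0,v3,v2) [-++] → (-1.445, 1.0479, 1.23558)–(-1.445, 1.0479, -1.58)  len=2.8156
  (v2,v4,v0) [+--] → (-1.13001, 1.0479, -1.58)–(-1.445, 1.0479, -1.58)  len=0.3150
  (v1,v7,v3) [-++] → (1.13001, 1.0479, 1.58)–(-1.445, 1.0479, 1.58)  len=2.5750
  (v5,v7,v1) [-+-] → (1.445, 1.0479, 1.58)–(1.13001, 1.0479, 1.58)  len=0.3150
  (v6,v4,v2) [+-+] → (1.445, 1.0479, -1.58)–(-1.13001, 1.0479, -1.58)  len=2.5750
  (v6,v5,v4) [+--] → (1.445, 1.0479, -1.23558)–(1.445, 1.0479, -1.58)  len=0.3444
  (v7,v5,v6) [+-+] → (1.445, 1.0479, 1.58)–(1.445, 1.0479, -1.23558)  len=2.8156

Chained into 1 loop(s):
  loop 1: 8 segments, perimeter = 12.1000
Total perimeter = 12.100


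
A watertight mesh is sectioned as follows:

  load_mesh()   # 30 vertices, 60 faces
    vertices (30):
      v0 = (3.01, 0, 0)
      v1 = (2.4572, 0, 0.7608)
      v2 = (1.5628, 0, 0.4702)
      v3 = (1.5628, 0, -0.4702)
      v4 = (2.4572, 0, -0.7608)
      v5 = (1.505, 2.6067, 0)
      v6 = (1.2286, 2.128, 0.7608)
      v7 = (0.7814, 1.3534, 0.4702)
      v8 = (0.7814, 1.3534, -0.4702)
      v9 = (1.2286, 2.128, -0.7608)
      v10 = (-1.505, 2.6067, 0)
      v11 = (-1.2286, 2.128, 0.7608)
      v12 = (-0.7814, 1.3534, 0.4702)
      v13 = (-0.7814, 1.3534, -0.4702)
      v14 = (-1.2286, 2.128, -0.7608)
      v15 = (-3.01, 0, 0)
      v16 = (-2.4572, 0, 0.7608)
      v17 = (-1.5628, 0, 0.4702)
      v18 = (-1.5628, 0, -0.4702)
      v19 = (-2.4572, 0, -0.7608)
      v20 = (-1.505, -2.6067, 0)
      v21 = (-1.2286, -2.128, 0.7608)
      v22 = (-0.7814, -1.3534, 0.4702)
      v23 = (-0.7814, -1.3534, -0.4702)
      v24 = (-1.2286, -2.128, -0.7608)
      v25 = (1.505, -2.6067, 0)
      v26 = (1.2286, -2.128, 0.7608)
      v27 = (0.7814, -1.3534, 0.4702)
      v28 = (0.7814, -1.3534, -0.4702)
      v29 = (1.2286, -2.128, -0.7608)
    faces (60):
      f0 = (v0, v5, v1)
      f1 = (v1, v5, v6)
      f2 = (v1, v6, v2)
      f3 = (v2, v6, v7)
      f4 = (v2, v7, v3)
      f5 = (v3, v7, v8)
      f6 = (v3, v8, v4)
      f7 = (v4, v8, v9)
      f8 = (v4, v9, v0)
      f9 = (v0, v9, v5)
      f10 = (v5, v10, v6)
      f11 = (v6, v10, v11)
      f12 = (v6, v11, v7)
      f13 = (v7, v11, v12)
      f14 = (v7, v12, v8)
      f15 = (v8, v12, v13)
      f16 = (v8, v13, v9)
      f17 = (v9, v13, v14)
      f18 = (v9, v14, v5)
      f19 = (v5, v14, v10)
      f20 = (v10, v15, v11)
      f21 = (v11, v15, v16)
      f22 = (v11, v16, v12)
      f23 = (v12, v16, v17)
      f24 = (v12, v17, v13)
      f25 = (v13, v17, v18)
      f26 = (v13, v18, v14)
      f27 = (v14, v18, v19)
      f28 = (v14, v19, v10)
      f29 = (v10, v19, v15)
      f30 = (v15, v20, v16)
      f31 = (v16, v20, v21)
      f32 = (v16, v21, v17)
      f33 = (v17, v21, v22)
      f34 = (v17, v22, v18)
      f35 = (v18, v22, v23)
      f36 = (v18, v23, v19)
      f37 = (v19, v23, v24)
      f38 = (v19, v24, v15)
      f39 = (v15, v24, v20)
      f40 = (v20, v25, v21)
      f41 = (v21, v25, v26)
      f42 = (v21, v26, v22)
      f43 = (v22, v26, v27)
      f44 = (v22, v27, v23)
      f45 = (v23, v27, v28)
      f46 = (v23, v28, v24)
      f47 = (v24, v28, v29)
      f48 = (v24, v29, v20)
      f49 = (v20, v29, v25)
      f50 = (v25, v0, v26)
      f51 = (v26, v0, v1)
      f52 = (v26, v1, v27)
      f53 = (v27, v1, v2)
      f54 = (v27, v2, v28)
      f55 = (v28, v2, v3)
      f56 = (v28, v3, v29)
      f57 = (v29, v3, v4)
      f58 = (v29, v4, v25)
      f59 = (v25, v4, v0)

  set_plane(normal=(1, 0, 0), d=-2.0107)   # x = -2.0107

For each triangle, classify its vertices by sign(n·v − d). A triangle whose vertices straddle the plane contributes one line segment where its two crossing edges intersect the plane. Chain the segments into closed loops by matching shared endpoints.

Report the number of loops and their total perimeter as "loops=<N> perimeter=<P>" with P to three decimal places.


loops=1 perimeter=8.039

Straddling triangles (14 of 60):
  (v10,v15,v11) [+-+] → (-2.0107, 1.73081, 0)–(-2.0107, 1.19373, 0.426781)  len=0.6860
  (v11,v15,v16) [+--] → (-2.0107, 1.19373, 0.426781)–(-2.0107, 0.773362, 0.7608)  len=0.5369
  (v11,v16,v12) [+-+] → (-2.0107, 0.773362, 0.7608)–(-2.0107, 0.3606, 0.683373)  len=0.4200
  (v12,v16,v17) [+-+] → (-2.0107, 0.3606, 0.683373)–(-2.0107, 0, 0.615727)  len=0.3669
  (v14,v18,v19) [++-] → (-2.0107, 0, -0.615727)–(-2.0107, 0.773362, -0.7608)  len=0.7869
  (v14,v19,v10) [+-+] → (-2.0107, 0.773362, -0.7608)–(-2.0107, 1.22232, -0.40405)  len=0.5734
  (v10,v19,v15) [+--] → (-2.0107, 1.22232, -0.40405)–(-2.0107, 1.73081, 0)  len=0.6495
  (v15,v20,v16) [-+-] → (-2.0107, -1.73081, 0)–(-2.0107, -1.22232, 0.40405)  len=0.6495
  (v16,v20,v21) [-++] → (-2.0107, -1.22232, 0.40405)–(-2.0107, -0.773362, 0.7608)  len=0.5734
  (v16,v21,v17) [-++] → (-2.0107, -0.773362, 0.7608)–(-2.0107, 0, 0.615727)  len=0.7869
  (v18,v23,v19) [++-] → (-2.0107, -0.3606, -0.683373)–(-2.0107, 0, -0.615727)  len=0.3669
  (v19,v23,v24) [-++] → (-2.0107, -0.3606, -0.683373)–(-2.0107, -0.773362, -0.7608)  len=0.4200
  (v19,v24,v15) [-+-] → (-2.0107, -0.773362, -0.7608)–(-2.0107, -1.19373, -0.426781)  len=0.5369
  (v15,v24,v20) [-++] → (-2.0107, -1.19373, -0.426781)–(-2.0107, -1.73081, 0)  len=0.6860

Chained into 1 loop(s):
  loop 1: 14 segments, perimeter = 8.0391
Total perimeter = 8.039


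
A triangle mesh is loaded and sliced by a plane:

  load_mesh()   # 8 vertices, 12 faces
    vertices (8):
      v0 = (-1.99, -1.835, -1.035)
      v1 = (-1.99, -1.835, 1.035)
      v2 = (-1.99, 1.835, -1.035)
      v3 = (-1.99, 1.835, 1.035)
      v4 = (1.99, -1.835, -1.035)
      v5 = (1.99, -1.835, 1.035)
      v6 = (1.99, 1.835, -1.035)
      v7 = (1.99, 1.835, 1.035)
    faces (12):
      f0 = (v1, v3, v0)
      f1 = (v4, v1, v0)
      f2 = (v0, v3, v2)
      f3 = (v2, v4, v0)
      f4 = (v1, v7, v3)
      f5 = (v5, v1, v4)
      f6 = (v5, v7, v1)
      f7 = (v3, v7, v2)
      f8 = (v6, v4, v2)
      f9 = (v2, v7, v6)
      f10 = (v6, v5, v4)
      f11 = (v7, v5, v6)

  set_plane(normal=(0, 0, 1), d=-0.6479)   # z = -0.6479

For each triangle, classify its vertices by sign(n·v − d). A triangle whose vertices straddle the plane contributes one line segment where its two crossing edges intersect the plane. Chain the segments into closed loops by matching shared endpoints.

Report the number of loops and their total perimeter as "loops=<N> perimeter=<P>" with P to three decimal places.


loops=1 perimeter=15.300

Straddling triangles (8 of 12):
  (v1,v3,v0) [++-] → (-1.99, -1.14869, -0.6479)–(-1.99, -1.835, -0.6479)  len=0.6863
  (v4,v1,v0) [-+-] → (1.24572, -1.835, -0.6479)–(-1.99, -1.835, -0.6479)  len=3.2357
  (v0,v3,v2) [-+-] → (-1.99, -1.14869, -0.6479)–(-1.99, 1.835, -0.6479)  len=2.9837
  (v5,v1,v4) [++-] → (1.24572, -1.835, -0.6479)–(1.99, -1.835, -0.6479)  len=0.7443
  (v3,v7,v2) [++-] → (-1.24572, 1.835, -0.6479)–(-1.99, 1.835, -0.6479)  len=0.7443
  (v2,v7,v6) [-+-] → (-1.24572, 1.835, -0.6479)–(1.99, 1.835, -0.6479)  len=3.2357
  (v6,v5,v4) [-+-] → (1.99, 1.14869, -0.6479)–(1.99, -1.835, -0.6479)  len=2.9837
  (v7,v5,v6) [++-] → (1.99, 1.14869, -0.6479)–(1.99, 1.835, -0.6479)  len=0.6863

Chained into 1 loop(s):
  loop 1: 8 segments, perimeter = 15.3000
Total perimeter = 15.300
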